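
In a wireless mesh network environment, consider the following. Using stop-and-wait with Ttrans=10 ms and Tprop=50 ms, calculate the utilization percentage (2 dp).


Given: Ttrans = 10 ms, Tprop = 50 ms
RTT = 2 * Tprop = 2 * 50 = 100 ms
U = Ttrans / (Ttrans + RTT)
U = 10 / (10 + 100)
U = 10 / 110 = 0.090909
U% = 9.09%

9.09


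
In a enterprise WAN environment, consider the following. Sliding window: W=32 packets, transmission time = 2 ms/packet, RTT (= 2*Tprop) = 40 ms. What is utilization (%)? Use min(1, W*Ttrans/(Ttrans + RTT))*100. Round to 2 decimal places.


Given: W = 32, Ttrans = 2 ms, RTT = 40 ms (= 2 * Tprop, Tprop = 20 ms)
Cycle time = Ttrans + RTT = 2 + 40 = 42 ms (first packet sent until its ACK returns)
W * Ttrans = 32 * 2 = 64 ms of sending per cycle
W * Ttrans / (Ttrans + RTT) = 64 / 42 = 1.523810
U = min(1, 1.523810) = 1.000000
U% = 100.00%

100.00


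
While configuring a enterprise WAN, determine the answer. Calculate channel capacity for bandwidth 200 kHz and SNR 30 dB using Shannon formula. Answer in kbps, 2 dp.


Given: B = 200 kHz, SNR = 30 dB
SNR linear = 10^(30/10) = 1000
1 + SNR = 1001
log2(1001) = 9.9672262588
C = 200 * 1000 * 9.9672262588 = 1993445.2518 bps
C = 1993.445252 kbps -> 1993.45 kbps (2 dp)

1993.45


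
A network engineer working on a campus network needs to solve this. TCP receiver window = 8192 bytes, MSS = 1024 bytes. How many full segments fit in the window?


Given: RWND = 8192 bytes, MSS = 1024 bytes
Full segments = floor(RWND / MSS)
Full segments = floor(8192 / 1024)
Full segments = floor(8.0) = 8

8


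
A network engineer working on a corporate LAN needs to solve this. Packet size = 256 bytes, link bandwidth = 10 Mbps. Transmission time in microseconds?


Given: packet = 256 bytes, bandwidth = 10 Mbps
Packet in bits = 256 * 8 = 2048 bits
Bandwidth = 10 * 10^6 = 10000000 bps
Time = 2048 / 10000000 seconds
Time in us = 2048 * 10^6 / 10000000 = 204.8

204.8


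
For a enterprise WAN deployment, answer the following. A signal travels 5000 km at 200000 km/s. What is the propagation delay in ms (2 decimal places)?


Given: distance = 5000 km, speed = 200000 km/s
Delay = distance / speed = 5000 / 200000 seconds
Delay in ms = 5000 * 1000 / 200000
Delay = 25.0000 ms
Rounded to 2 dp = 25.00 ms

25.00


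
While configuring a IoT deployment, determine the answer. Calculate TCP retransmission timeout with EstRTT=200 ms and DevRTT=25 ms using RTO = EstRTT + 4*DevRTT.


Given: EstRTT = 200 ms, DevRTT = 25 ms
Timeout = EstRTT + 4 * DevRTT
4 * DevRTT = 4 * 25 = 100
Timeout = 200 + 100 = 300 ms

300


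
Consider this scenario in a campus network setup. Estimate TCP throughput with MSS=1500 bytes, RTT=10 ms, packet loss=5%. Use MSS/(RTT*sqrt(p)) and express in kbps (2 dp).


Given: MSS = 1500 bytes, RTT = 10 ms, loss = 5%
RTT in seconds = 10 / 1000 = 0.01
Loss rate = 5% = 0.05
sqrt(loss) = sqrt(0.05) = 0.223606797750
Throughput (bytes/s) = 1500 / (0.01 * 0.223606797750) = 670820.3932
Throughput (kbps) = 670820.3932 * 8 / 1000 = 5366.563146 -> 5366.56 kbps (2 dp)

5366.56


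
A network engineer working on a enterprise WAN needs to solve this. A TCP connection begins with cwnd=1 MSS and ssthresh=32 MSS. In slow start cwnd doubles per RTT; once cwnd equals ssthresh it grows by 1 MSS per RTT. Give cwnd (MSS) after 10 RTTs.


RTT 0: cwnd = 1 MSS (initial)
RTT 1: cwnd = 2 MSS (slow start, doubled)
RTT 2: cwnd = 4 MSS (slow start, doubled)
RTT 3: cwnd = 8 MSS (slow start, doubled)
RTT 4: cwnd = 16 MSS (slow start, doubled)
RTT 5: cwnd = 32 MSS (slow start, doubled)
RTT 6: cwnd = 33 MSS (congestion avoidance, +1)
RTT 7: cwnd = 34 MSS (congestion avoidance, +1)
RTT 8: cwnd = 35 MSS (congestion avoidance, +1)
RTT 9: cwnd = 36 MSS (congestion avoidance, +1)
RTT 10: cwnd = 37 MSS (congestion avoidance, +1)

37


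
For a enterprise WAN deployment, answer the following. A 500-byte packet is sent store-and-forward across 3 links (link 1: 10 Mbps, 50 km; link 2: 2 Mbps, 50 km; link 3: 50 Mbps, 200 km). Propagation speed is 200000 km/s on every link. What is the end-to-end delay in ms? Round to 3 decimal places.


Packet = 500 bytes = 4000 bits. Store-and-forward: sum (t_trans + t_prop) per link.
Link 1: t_trans = 4000/(10*10^6) s = 0.4000 ms; t_prop = 50/200000 s = 0.2500 ms; subtotal = 0.6500 ms
Link 2: t_trans = 4000/(2*10^6) s = 2.0000 ms; t_prop = 50/200000 s = 0.2500 ms; subtotal = 2.2500 ms
Link 3: t_trans = 4000/(50*10^6) s = 0.0800 ms; t_prop = 200/200000 s = 1.0000 ms; subtotal = 1.0800 ms
End-to-end = 0.6500 + 2.2500 + 1.0800 = 3.9800 ms -> 3.980 ms (3 dp)

3.980


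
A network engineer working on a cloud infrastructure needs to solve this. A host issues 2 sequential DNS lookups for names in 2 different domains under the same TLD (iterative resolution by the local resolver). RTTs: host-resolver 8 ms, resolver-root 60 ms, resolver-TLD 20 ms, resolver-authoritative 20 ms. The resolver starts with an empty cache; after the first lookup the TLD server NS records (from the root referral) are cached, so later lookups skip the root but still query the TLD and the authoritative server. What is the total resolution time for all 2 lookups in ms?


Lookup 1 (cold cache): local + root + TLD + auth = 8 + 60 + 20 + 20 = 108 ms
Lookups 2..2 (TLD NS cached -> skip root; new domain -> still ask TLD and auth): local + TLD + auth = 8 + 20 + 20 = 48 ms each
Remaining 1 lookups: 1 * 48 = 48 ms
Total = 108 + 48 = 156 ms

156


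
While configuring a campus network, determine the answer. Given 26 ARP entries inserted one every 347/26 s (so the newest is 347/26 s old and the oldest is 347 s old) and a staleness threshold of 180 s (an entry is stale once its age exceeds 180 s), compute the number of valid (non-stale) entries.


Ages are k * 347/26 s for k = 1..26 (spacing = 13.3462 s).
Entry k is valid iff k * 347/26 <= 180 iff k <= 26 * 180 / 347 = 13.4870
n_valid = floor(13.4870) = 13
(n_stale = 26 - 13 = 13)

13


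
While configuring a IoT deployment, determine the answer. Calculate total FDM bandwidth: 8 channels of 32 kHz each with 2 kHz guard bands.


Given: 8 channels, 32 kHz each, guard = 2 kHz
Channel bandwidth = 8 * 32 = 256 kHz
Guard bands = 7 gaps * 2 kHz = 14 kHz
Total = 256 + 14 = 270 kHz

270


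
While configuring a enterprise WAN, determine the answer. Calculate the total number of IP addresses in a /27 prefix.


Given: CIDR prefix /27
Host bits = 32 - 27 = 5
Total addresses = 2^5 = 32

32


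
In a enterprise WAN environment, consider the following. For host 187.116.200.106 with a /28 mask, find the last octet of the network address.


Given: IP = 187.116.200.106, prefix = /28
Subnet mask = 255.255.255.240
Last octet of IP: 106
Last octet of mask: 240
Network last octet = 106 AND 240 = 96

96


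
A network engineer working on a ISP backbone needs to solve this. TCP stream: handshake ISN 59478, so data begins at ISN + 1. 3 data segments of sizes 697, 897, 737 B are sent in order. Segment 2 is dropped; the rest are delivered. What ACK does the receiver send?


SYN uses sequence number 59478; first data byte = ISN + 1 = 59479.
Segment 1: SEQ = 59479, len = 697 B, covers [59479, 60175]
Segment 2: SEQ = 60176, len = 897 B, covers [60176, 61072] [LOST]
Segment 3: SEQ = 61073, len = 737 B, covers [61073, 61809]
In-order data received: bytes [59479, 60175] (segments 1..1).
Segment 2 missing -> gap begins at byte 60176; later segments buffered out of order.
Cumulative ACK = next expected in-order byte = 59479 + 697 = 60176

60176


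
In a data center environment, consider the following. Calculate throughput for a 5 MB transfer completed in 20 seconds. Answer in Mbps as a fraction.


Given: file = 5 MB, time = 20 s
File in Mb = 5 * 8 = 40 Mb
Throughput = 40 / 20 Mbps
Throughput = 2 Mbps

2


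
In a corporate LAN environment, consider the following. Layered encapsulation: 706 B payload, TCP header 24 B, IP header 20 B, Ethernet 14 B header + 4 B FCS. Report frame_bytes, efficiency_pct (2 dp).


TCP segment = 706 + 24 = 730 B
IP packet = 730 + 20 = 750 B
Ethernet frame = 750 + 14 + 4 = 768 B
Efficiency = app / frame = 706 / 768 = 0.919271 = 91.9271% -> 91.93% (2 dp)

768, 91.93


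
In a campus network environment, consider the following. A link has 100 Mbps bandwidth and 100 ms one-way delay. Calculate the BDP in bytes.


Given: bandwidth = 100 Mbps, delay = 100 ms
BDP in bits = 100 * 10^6 * 100 / 1000
BDP in bits = 10000000
BDP in bytes = 10000000 / 8 = 1250000

1250000


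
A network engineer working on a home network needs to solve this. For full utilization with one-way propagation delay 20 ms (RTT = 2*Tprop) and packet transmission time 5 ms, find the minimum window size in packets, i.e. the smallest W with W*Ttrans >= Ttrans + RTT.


Given: Ttrans = 5 ms, RTT = 40 ms (= 2 * Tprop, Tprop = 20 ms)
Time until first ACK returns = Ttrans + RTT = 5 + 40 = 45 ms
Need W * Ttrans >= Ttrans + RTT  ->  W >= (Ttrans + RTT) / Ttrans
(Ttrans + RTT) / Ttrans = 45 / 5 = 9
W_min = ceil(9) = 9

9


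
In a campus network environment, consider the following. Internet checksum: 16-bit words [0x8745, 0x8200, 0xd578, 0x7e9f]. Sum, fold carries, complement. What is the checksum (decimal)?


Given words: [0x8745, 0x8200, 0xd578, 0x7e9f]
Step 1: Sum all words
Raw sum = 34629 + 33280 + 54648 + 32415 = 154972
Step 2: Fold carry: (23900 + 2) = 23902
One's complement = ~23902 & 0xFFFF = 41633

41633


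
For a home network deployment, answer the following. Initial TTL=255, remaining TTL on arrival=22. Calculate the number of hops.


Given: initial TTL = 255, received TTL = 22
Hops = initial TTL - received TTL
Hops = 255 - 22 = 233

233


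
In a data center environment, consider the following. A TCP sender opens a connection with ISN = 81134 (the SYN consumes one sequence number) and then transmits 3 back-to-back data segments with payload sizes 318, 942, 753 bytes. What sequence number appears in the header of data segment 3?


The SYN occupies sequence number ISN = 81134, so the first data byte is ISN + 1 = 81135.
SEQ of data segment i = (ISN + 1) + sum of payload sizes of segments 1..i-1.
Segment 1: SEQ = 81135, payload = 318 bytes
Segment 2: SEQ = 81453, payload = 942 bytes
Segment 3: SEQ = 82395, payload = 753 bytes
SEQ of segment 3 = 81135 + 318 + 942 = 82395

82395


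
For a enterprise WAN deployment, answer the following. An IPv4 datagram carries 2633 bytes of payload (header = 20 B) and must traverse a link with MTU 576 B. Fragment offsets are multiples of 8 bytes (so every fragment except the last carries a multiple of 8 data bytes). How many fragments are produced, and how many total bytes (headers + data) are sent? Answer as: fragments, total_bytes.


Max data per non-final fragment = floor((MTU - header)/8)*8 = floor((576 - 20)/8)*8 = floor(556/8)*8 = 552 B
Final fragment needs no 8-byte alignment: it can carry up to MTU - header = 556 B
Non-final fragments needed = ceil((payload - 556) / 552) = ceil(2077/552) = ceil(3.7627) = 4
Number of fragments = 4 + 1 = 5
Fragment sizes (data): 4 * 552 B + 425 B (last, 425 <= 556 OK)
Total bytes sent = payload + n_frags * header = 2633 + 5*20 = 2633 + 100 = 2733 B

5, 2733


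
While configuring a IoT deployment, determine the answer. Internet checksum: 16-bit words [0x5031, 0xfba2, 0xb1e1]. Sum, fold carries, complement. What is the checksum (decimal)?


Given words: [0x5031, 0xfba2, 0xb1e1]
Step 1: Sum all words
Raw sum = 20529 + 64418 + 45537 = 130484
Step 2: Fold carry: (64948 + 1) = 64949
One's complement = ~64949 & 0xFFFF = 586

586


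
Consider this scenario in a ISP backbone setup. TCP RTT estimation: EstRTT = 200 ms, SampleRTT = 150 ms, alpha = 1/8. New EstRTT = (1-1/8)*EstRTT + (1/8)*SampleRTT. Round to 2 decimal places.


Given: EstRTT = 200 ms, SampleRTT = 150 ms, alpha = 1/8
New EstRTT = (1 - alpha) * EstRTT + alpha * SampleRTT
(7/8) * 200 = 175
(1/8) * 150 = 18.75
New EstRTT = 175 + 18.75 = 193.75 ms -> 193.75 ms (2 dp)

193.75


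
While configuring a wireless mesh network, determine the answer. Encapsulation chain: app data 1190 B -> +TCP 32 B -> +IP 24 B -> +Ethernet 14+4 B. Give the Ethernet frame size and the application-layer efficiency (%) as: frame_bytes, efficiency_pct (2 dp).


TCP segment = 1190 + 32 = 1222 B
IP packet = 1222 + 24 = 1246 B
Ethernet frame = 1246 + 14 + 4 = 1264 B
Efficiency = app / frame = 1190 / 1264 = 0.941456 = 94.1456% -> 94.15% (2 dp)

1264, 94.15


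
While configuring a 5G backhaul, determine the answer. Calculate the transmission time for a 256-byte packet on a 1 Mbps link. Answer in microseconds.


Given: packet = 256 bytes, bandwidth = 1 Mbps
Packet in bits = 256 * 8 = 2048 bits
Bandwidth = 1 * 10^6 = 1000000 bps
Time = 2048 / 1000000 seconds
Time in us = 2048 * 10^6 / 1000000 = 2048

2048


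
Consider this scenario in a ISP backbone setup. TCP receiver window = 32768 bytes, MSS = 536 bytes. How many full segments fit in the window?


Given: RWND = 32768 bytes, MSS = 536 bytes
Full segments = floor(RWND / MSS)
Full segments = floor(32768 / 536)
Full segments = floor(61.1343) = 61

61


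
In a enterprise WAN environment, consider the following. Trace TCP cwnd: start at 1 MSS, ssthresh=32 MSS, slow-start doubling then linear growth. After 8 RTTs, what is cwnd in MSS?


RTT 0: cwnd = 1 MSS (initial)
RTT 1: cwnd = 2 MSS (slow start, doubled)
RTT 2: cwnd = 4 MSS (slow start, doubled)
RTT 3: cwnd = 8 MSS (slow start, doubled)
RTT 4: cwnd = 16 MSS (slow start, doubled)
RTT 5: cwnd = 32 MSS (slow start, doubled)
RTT 6: cwnd = 33 MSS (congestion avoidance, +1)
RTT 7: cwnd = 34 MSS (congestion avoidance, +1)
RTT 8: cwnd = 35 MSS (congestion avoidance, +1)

35


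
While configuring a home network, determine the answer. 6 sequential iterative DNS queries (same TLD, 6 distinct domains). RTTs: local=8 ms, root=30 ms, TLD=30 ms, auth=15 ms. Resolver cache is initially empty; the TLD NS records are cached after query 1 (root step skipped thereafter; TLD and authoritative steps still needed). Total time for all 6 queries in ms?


Lookup 1 (cold cache): local + root + TLD + auth = 8 + 30 + 30 + 15 = 83 ms
Lookups 2..6 (TLD NS cached -> skip root; new domain -> still ask TLD and auth): local + TLD + auth = 8 + 30 + 15 = 53 ms each
Remaining 5 lookups: 5 * 53 = 265 ms
Total = 83 + 265 = 348 ms

348


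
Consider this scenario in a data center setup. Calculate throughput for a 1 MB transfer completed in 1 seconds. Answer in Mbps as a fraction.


Given: file = 1 MB, time = 1 s
File in Mb = 1 * 8 = 8 Mb
Throughput = 8 / 1 Mbps
Throughput = 8 Mbps

8


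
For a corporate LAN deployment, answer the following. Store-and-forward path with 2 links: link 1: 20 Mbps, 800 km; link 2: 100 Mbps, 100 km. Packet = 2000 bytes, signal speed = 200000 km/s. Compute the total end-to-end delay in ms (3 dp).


Packet = 2000 bytes = 16000 bits. Store-and-forward: sum (t_trans + t_prop) per link.
Link 1: t_trans = 16000/(20*10^6) s = 0.8000 ms; t_prop = 800/200000 s = 4.0000 ms; subtotal = 4.8000 ms
Link 2: t_trans = 16000/(100*10^6) s = 0.1600 ms; t_prop = 100/200000 s = 0.5000 ms; subtotal = 0.6600 ms
End-to-end = 4.8000 + 0.6600 = 5.4600 ms -> 5.460 ms (3 dp)

5.460


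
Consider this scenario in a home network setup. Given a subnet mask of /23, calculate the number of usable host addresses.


Given: subnet mask /23
Host bits = 32 - 23 = 9
Total addresses = 2^9 = 512
Usable hosts = 512 - 2 (network + broadcast) = 510

510


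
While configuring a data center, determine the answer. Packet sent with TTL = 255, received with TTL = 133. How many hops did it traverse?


Given: initial TTL = 255, received TTL = 133
Hops = initial TTL - received TTL
Hops = 255 - 133 = 122

122


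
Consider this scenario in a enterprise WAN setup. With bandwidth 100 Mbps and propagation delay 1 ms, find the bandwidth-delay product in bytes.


Given: bandwidth = 100 Mbps, delay = 1 ms
BDP in bits = 100 * 10^6 * 1 / 1000
BDP in bits = 100000
BDP in bytes = 100000 / 8 = 12500

12500


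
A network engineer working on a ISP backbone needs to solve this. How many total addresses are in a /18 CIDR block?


Given: CIDR prefix /18
Host bits = 32 - 18 = 14
Total addresses = 2^14 = 16384

16384


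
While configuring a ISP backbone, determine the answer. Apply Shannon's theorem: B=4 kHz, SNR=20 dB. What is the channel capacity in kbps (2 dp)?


Given: B = 4 kHz, SNR = 20 dB
SNR linear = 10^(20/10) = 100
1 + SNR = 101
log2(101) = 6.6582114828
C = 4 * 1000 * 6.6582114828 = 26632.8459 bps
C = 26.632846 kbps -> 26.63 kbps (2 dp)

26.63


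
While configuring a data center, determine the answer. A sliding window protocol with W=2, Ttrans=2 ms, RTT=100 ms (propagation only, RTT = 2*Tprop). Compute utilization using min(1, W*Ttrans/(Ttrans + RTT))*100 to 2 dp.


Given: W = 2, Ttrans = 2 ms, RTT = 100 ms (= 2 * Tprop, Tprop = 50 ms)
Cycle time = Ttrans + RTT = 2 + 100 = 102 ms (first packet sent until its ACK returns)
W * Ttrans = 2 * 2 = 4 ms of sending per cycle
W * Ttrans / (Ttrans + RTT) = 4 / 102 = 0.039216
U = min(1, 0.039216) = 0.039216
U% = 3.92%

3.92


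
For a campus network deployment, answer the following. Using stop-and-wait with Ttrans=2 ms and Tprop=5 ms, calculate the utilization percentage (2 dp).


Given: Ttrans = 2 ms, Tprop = 5 ms
RTT = 2 * Tprop = 2 * 5 = 10 ms
U = Ttrans / (Ttrans + RTT)
U = 2 / (2 + 10)
U = 2 / 12 = 0.166667
U% = 16.67%

16.67


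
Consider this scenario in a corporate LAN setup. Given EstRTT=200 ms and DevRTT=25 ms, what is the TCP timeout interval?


Given: EstRTT = 200 ms, DevRTT = 25 ms
Timeout = EstRTT + 4 * DevRTT
4 * DevRTT = 4 * 25 = 100
Timeout = 200 + 100 = 300 ms

300


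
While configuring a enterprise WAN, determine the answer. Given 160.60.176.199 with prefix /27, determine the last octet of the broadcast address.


Given: IP = 160.60.176.199, prefix = /27
Host bits = 32 - 27 = 5
Network last octet = 199 AND mask = 192
Host part size = 2^5 - 1 = 31
Broadcast last octet = 192 OR 31 = 223

223


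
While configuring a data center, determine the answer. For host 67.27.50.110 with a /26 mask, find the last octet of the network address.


Given: IP = 67.27.50.110, prefix = /26
Subnet mask = 255.255.255.192
Last octet of IP: 110
Last octet of mask: 192
Network last octet = 110 AND 192 = 64

64


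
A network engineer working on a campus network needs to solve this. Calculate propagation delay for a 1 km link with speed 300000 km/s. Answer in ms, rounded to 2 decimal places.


Given: distance = 1 km, speed = 300000 km/s
Delay = distance / speed = 1 / 300000 seconds
Delay in ms = 1 * 1000 / 300000
Delay = 0.0033 ms
Rounded to 2 dp = 0.00 ms

0.00


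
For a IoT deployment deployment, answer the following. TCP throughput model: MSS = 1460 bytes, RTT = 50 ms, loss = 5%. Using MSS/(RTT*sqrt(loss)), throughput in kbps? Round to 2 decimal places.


Given: MSS = 1460 bytes, RTT = 50 ms, loss = 5%
RTT in seconds = 50 / 1000 = 0.05
Loss rate = 5% = 0.05
sqrt(loss) = sqrt(0.05) = 0.223606797750
Throughput (bytes/s) = 1460 / (0.05 * 0.223606797750) = 130586.3699
Throughput (kbps) = 130586.3699 * 8 / 1000 = 1044.690959 -> 1044.69 kbps (2 dp)

1044.69


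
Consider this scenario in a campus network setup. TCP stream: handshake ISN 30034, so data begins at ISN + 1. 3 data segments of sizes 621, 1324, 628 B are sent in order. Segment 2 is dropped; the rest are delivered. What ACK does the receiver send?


SYN uses sequence number 30034; first data byte = ISN + 1 = 30035.
Segment 1: SEQ = 30035, len = 621 B, covers [30035, 30655]
Segment 2: SEQ = 30656, len = 1324 B, covers [30656, 31979] [LOST]
Segment 3: SEQ = 31980, len = 628 B, covers [31980, 32607]
In-order data received: bytes [30035, 30655] (segments 1..1).
Segment 2 missing -> gap begins at byte 30656; later segments buffered out of order.
Cumulative ACK = next expected in-order byte = 30035 + 621 = 30656

30656


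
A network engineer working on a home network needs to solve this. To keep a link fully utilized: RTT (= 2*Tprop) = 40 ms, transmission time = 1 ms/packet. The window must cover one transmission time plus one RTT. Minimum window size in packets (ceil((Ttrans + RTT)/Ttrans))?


Given: Ttrans = 1 ms, RTT = 40 ms (= 2 * Tprop, Tprop = 20 ms)
Time until first ACK returns = Ttrans + RTT = 1 + 40 = 41 ms
Need W * Ttrans >= Ttrans + RTT  ->  W >= (Ttrans + RTT) / Ttrans
(Ttrans + RTT) / Ttrans = 41 / 1 = 41
W_min = ceil(41) = 41

41


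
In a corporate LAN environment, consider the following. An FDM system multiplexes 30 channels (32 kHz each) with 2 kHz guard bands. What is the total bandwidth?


Given: 30 channels, 32 kHz each, guard = 2 kHz
Channel bandwidth = 30 * 32 = 960 kHz
Guard bands = 29 gaps * 2 kHz = 58 kHz
Total = 960 + 58 = 1018 kHz

1018


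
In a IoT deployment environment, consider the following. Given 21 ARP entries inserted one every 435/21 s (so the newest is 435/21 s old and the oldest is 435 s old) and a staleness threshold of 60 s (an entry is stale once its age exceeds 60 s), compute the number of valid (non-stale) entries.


Ages are k * 435/21 s for k = 1..21 (spacing = 20.7143 s).
Entry k is valid iff k * 435/21 <= 60 iff k <= 21 * 60 / 435 = 2.8966
n_valid = floor(2.8966) = 2
(n_stale = 21 - 2 = 19)

2


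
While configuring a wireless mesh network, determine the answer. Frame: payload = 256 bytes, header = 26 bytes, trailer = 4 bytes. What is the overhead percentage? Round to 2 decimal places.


Given: payload = 256 B, header = 26 B, trailer = 4 B
Overhead bytes = header + trailer = 26 + 4 = 30
Total frame = payload + overhead = 256 + 30 = 286
Overhead % = 30 / 286 * 100 = 10.4895% -> 10.49% (2 dp)

10.49


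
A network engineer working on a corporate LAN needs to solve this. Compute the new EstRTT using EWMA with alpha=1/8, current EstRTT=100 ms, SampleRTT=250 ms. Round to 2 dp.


Given: EstRTT = 100 ms, SampleRTT = 250 ms, alpha = 1/8
New EstRTT = (1 - alpha) * EstRTT + alpha * SampleRTT
(7/8) * 100 = 87.5
(1/8) * 250 = 31.25
New EstRTT = 87.5 + 31.25 = 118.75 ms -> 118.75 ms (2 dp)

118.75


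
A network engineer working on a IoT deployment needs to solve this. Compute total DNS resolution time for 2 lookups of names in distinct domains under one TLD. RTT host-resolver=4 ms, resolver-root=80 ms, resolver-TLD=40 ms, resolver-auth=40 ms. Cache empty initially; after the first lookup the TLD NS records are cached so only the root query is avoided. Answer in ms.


Lookup 1 (cold cache): local + root + TLD + auth = 4 + 80 + 40 + 40 = 164 ms
Lookups 2..2 (TLD NS cached -> skip root; new domain -> still ask TLD and auth): local + TLD + auth = 4 + 40 + 40 = 84 ms each
Remaining 1 lookups: 1 * 84 = 84 ms
Total = 164 + 84 = 248 ms

248


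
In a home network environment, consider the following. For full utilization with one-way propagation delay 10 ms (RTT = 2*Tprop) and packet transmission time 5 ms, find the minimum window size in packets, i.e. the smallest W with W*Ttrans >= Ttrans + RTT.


Given: Ttrans = 5 ms, RTT = 20 ms (= 2 * Tprop, Tprop = 10 ms)
Time until first ACK returns = Ttrans + RTT = 5 + 20 = 25 ms
Need W * Ttrans >= Ttrans + RTT  ->  W >= (Ttrans + RTT) / Ttrans
(Ttrans + RTT) / Ttrans = 25 / 5 = 5
W_min = ceil(5) = 5

5


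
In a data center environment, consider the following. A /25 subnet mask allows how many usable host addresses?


Given: subnet mask /25
Host bits = 32 - 25 = 7
Total addresses = 2^7 = 128
Usable hosts = 128 - 2 (network + broadcast) = 126

126


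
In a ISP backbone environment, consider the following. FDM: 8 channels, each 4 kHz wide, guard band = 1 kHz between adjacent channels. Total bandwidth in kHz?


Given: 8 channels, 4 kHz each, guard = 1 kHz
Channel bandwidth = 8 * 4 = 32 kHz
Guard bands = 7 gaps * 1 kHz = 7 kHz
Total = 32 + 7 = 39 kHz

39


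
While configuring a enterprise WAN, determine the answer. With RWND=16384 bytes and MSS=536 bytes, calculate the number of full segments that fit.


Given: RWND = 16384 bytes, MSS = 536 bytes
Full segments = floor(RWND / MSS)
Full segments = floor(16384 / 536)
Full segments = floor(30.5672) = 30

30


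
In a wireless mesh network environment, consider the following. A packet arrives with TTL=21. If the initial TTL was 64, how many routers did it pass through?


Given: initial TTL = 64, received TTL = 21
Hops = initial TTL - received TTL
Hops = 64 - 21 = 43

43


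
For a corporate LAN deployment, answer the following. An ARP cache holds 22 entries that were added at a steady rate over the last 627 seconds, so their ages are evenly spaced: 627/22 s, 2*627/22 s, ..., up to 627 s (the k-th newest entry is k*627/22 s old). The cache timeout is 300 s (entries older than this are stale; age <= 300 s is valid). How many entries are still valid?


Ages are k * 627/22 s for k = 1..22 (spacing = 28.5000 s).
Entry k is valid iff k * 627/22 <= 300 iff k <= 22 * 300 / 627 = 10.5263
n_valid = floor(10.5263) = 10
(n_stale = 22 - 10 = 12)

10


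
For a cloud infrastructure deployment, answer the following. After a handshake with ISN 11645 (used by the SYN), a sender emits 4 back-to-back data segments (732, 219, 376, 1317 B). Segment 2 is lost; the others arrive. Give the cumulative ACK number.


SYN uses sequence number 11645; first data byte = ISN + 1 = 11646.
Segment 1: SEQ = 11646, len = 732 B, covers [11646, 12377]
Segment 2: SEQ = 12378, len = 219 B, covers [12378, 12596] [LOST]
Segment 3: SEQ = 12597, len = 376 B, covers [12597, 12972]
Segment 4: SEQ = 12973, len = 1317 B, covers [12973, 14289]
In-order data received: bytes [11646, 12377] (segments 1..1).
Segment 2 missing -> gap begins at byte 12378; later segments buffered out of order.
Cumulative ACK = next expected in-order byte = 11646 + 732 = 12378

12378


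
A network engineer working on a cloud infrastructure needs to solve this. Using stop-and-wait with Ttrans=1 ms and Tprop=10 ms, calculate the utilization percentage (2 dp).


Given: Ttrans = 1 ms, Tprop = 10 ms
RTT = 2 * Tprop = 2 * 10 = 20 ms
U = Ttrans / (Ttrans + RTT)
U = 1 / (1 + 20)
U = 1 / 21 = 0.047619
U% = 4.76%

4.76


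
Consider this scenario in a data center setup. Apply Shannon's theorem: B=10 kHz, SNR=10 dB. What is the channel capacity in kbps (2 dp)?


Given: B = 10 kHz, SNR = 10 dB
SNR linear = 10^(10/10) = 10
1 + SNR = 11
log2(11) = 3.4594316186
C = 10 * 1000 * 3.4594316186 = 34594.3162 bps
C = 34.594316 kbps -> 34.59 kbps (2 dp)

34.59


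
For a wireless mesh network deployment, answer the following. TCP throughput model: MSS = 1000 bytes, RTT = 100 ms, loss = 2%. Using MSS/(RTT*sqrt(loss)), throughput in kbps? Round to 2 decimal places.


Given: MSS = 1000 bytes, RTT = 100 ms, loss = 2%
RTT in seconds = 100 / 1000 = 0.1
Loss rate = 2% = 0.02
sqrt(loss) = sqrt(0.02) = 0.141421356237
Throughput (bytes/s) = 1000 / (0.1 * 0.141421356237) = 70710.6781
Throughput (kbps) = 70710.6781 * 8 / 1000 = 565.685425 -> 565.69 kbps (2 dp)

565.69


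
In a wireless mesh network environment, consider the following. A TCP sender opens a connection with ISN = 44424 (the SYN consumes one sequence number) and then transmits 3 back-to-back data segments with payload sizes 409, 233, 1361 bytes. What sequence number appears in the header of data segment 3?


The SYN occupies sequence number ISN = 44424, so the first data byte is ISN + 1 = 44425.
SEQ of data segment i = (ISN + 1) + sum of payload sizes of segments 1..i-1.
Segment 1: SEQ = 44425, payload = 409 bytes
Segment 2: SEQ = 44834, payload = 233 bytes
Segment 3: SEQ = 45067, payload = 1361 bytes
SEQ of segment 3 = 44425 + 409 + 233 = 45067

45067


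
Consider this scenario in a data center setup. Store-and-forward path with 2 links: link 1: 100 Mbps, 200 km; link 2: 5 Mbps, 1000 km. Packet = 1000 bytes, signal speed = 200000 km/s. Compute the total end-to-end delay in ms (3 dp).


Packet = 1000 bytes = 8000 bits. Store-and-forward: sum (t_trans + t_prop) per link.
Link 1: t_trans = 8000/(100*10^6) s = 0.0800 ms; t_prop = 200/200000 s = 1.0000 ms; subtotal = 1.0800 ms
Link 2: t_trans = 8000/(5*10^6) s = 1.6000 ms; t_prop = 1000/200000 s = 5.0000 ms; subtotal = 6.6000 ms
End-to-end = 1.0800 + 6.6000 = 7.6800 ms -> 7.680 ms (3 dp)

7.680


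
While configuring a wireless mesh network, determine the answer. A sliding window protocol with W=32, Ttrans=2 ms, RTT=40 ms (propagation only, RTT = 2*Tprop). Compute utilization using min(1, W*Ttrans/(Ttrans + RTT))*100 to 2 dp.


Given: W = 32, Ttrans = 2 ms, RTT = 40 ms (= 2 * Tprop, Tprop = 20 ms)
Cycle time = Ttrans + RTT = 2 + 40 = 42 ms (first packet sent until its ACK returns)
W * Ttrans = 32 * 2 = 64 ms of sending per cycle
W * Ttrans / (Ttrans + RTT) = 64 / 42 = 1.523810
U = min(1, 1.523810) = 1.000000
U% = 100.00%

100.00


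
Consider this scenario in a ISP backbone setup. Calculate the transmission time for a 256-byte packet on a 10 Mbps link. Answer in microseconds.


Given: packet = 256 bytes, bandwidth = 10 Mbps
Packet in bits = 256 * 8 = 2048 bits
Bandwidth = 10 * 10^6 = 10000000 bps
Time = 2048 / 10000000 seconds
Time in us = 2048 * 10^6 / 10000000 = 204.8

204.8


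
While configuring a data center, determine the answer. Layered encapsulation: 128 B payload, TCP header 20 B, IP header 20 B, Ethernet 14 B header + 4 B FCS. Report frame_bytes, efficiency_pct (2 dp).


TCP segment = 128 + 20 = 148 B
IP packet = 148 + 20 = 168 B
Ethernet frame = 168 + 14 + 4 = 186 B
Efficiency = app / frame = 128 / 186 = 0.688172 = 68.8172% -> 68.82% (2 dp)

186, 68.82


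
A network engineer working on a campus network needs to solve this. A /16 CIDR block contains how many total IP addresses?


Given: CIDR prefix /16
Host bits = 32 - 16 = 16
Total addresses = 2^16 = 65536

65536


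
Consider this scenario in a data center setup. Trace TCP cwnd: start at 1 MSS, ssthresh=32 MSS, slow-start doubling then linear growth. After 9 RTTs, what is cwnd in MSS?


RTT 0: cwnd = 1 MSS (initial)
RTT 1: cwnd = 2 MSS (slow start, doubled)
RTT 2: cwnd = 4 MSS (slow start, doubled)
RTT 3: cwnd = 8 MSS (slow start, doubled)
RTT 4: cwnd = 16 MSS (slow start, doubled)
RTT 5: cwnd = 32 MSS (slow start, doubled)
RTT 6: cwnd = 33 MSS (congestion avoidance, +1)
RTT 7: cwnd = 34 MSS (congestion avoidance, +1)
RTT 8: cwnd = 35 MSS (congestion avoidance, +1)
RTT 9: cwnd = 36 MSS (congestion avoidance, +1)

36


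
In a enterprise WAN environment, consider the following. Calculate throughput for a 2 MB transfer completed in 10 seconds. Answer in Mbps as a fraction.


Given: file = 2 MB, time = 10 s
File in Mb = 2 * 8 = 16 Mb
Throughput = 16 / 10 Mbps
Throughput = 8/5 Mbps

8/5


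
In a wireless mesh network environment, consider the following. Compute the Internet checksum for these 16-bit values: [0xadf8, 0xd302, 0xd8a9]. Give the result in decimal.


Given words: [0xadf8, 0xd302, 0xd8a9]
Step 1: Sum all words
Raw sum = 44536 + 54018 + 55465 = 154019
Step 2: Fold carry: (22947 + 2) = 22949
One's complement = ~22949 & 0xFFFF = 42586

42586


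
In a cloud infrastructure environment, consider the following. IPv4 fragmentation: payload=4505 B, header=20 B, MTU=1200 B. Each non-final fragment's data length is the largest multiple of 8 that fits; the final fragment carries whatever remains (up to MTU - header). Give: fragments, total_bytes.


Max data per non-final fragment = floor((MTU - header)/8)*8 = floor((1200 - 20)/8)*8 = floor(1180/8)*8 = 1176 B
Final fragment needs no 8-byte alignment: it can carry up to MTU - header = 1180 B
Non-final fragments needed = ceil((payload - 1180) / 1176) = ceil(3325/1176) = ceil(2.8274) = 3
Number of fragments = 3 + 1 = 4
Fragment sizes (data): 3 * 1176 B + 977 B (last, 977 <= 1180 OK)
Total bytes sent = payload + n_frags * header = 4505 + 4*20 = 4505 + 80 = 4585 B

4, 4585


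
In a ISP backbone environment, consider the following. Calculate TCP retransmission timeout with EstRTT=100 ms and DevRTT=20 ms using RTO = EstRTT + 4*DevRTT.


Given: EstRTT = 100 ms, DevRTT = 20 ms
Timeout = EstRTT + 4 * DevRTT
4 * DevRTT = 4 * 20 = 80
Timeout = 100 + 80 = 180 ms

180


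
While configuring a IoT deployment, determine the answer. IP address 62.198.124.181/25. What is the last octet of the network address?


Given: IP = 62.198.124.181, prefix = /25
Subnet mask = 255.255.255.128
Last octet of IP: 181
Last octet of mask: 128
Network last octet = 181 AND 128 = 128

128


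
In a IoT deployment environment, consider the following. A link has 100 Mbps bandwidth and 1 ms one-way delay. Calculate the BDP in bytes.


Given: bandwidth = 100 Mbps, delay = 1 ms
BDP in bits = 100 * 10^6 * 1 / 1000
BDP in bits = 100000
BDP in bytes = 100000 / 8 = 12500

12500


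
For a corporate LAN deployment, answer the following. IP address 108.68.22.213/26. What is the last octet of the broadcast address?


Given: IP = 108.68.22.213, prefix = /26
Host bits = 32 - 26 = 6
Network last octet = 213 AND mask = 192
Host part size = 2^6 - 1 = 63
Broadcast last octet = 192 OR 63 = 255

255


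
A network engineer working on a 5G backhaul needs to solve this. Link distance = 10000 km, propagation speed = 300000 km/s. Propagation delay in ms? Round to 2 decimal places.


Given: distance = 10000 km, speed = 300000 km/s
Delay = distance / speed = 10000 / 300000 seconds
Delay in ms = 10000 * 1000 / 300000
Delay = 33.3333 ms
Rounded to 2 dp = 33.33 ms

33.33


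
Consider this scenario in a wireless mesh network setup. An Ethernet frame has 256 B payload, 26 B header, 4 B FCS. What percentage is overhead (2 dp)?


Given: payload = 256 B, header = 26 B, trailer = 4 B
Overhead bytes = header + trailer = 26 + 4 = 30
Total frame = payload + overhead = 256 + 30 = 286
Overhead % = 30 / 286 * 100 = 10.4895% -> 10.49% (2 dp)

10.49


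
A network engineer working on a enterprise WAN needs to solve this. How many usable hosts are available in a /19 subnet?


Given: subnet mask /19
Host bits = 32 - 19 = 13
Total addresses = 2^13 = 8192
Usable hosts = 8192 - 2 (network + broadcast) = 8190

8190


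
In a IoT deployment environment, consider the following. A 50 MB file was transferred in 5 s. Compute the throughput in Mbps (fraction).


Given: file = 50 MB, time = 5 s
File in Mb = 50 * 8 = 400 Mb
Throughput = 400 / 5 Mbps
Throughput = 80 Mbps

80


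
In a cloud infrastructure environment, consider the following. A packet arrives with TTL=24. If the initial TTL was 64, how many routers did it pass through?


Given: initial TTL = 64, received TTL = 24
Hops = initial TTL - received TTL
Hops = 64 - 24 = 40

40


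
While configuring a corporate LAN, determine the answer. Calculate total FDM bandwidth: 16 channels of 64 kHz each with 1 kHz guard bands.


Given: 16 channels, 64 kHz each, guard = 1 kHz
Channel bandwidth = 16 * 64 = 1024 kHz
Guard bands = 15 gaps * 1 kHz = 15 kHz
Total = 1024 + 15 = 1039 kHz

1039


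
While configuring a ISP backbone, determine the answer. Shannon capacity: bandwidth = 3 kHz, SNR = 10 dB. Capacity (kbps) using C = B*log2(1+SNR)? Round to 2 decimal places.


Given: B = 3 kHz, SNR = 10 dB
SNR linear = 10^(10/10) = 10
1 + SNR = 11
log2(11) = 3.4594316186
C = 3 * 1000 * 3.4594316186 = 10378.2949 bps
C = 10.378295 kbps -> 10.38 kbps (2 dp)

10.38


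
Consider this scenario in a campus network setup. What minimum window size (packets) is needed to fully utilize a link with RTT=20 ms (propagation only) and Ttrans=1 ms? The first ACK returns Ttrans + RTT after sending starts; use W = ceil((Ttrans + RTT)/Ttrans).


Given: Ttrans = 1 ms, RTT = 20 ms (= 2 * Tprop, Tprop = 10 ms)
Time until first ACK returns = Ttrans + RTT = 1 + 20 = 21 ms
Need W * Ttrans >= Ttrans + RTT  ->  W >= (Ttrans + RTT) / Ttrans
(Ttrans + RTT) / Ttrans = 21 / 1 = 21
W_min = ceil(21) = 21

21


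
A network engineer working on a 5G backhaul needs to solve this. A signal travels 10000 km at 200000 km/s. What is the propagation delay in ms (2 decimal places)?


Given: distance = 10000 km, speed = 200000 km/s
Delay = distance / speed = 10000 / 200000 seconds
Delay in ms = 10000 * 1000 / 200000
Delay = 50.0000 ms
Rounded to 2 dp = 50.00 ms

50.00


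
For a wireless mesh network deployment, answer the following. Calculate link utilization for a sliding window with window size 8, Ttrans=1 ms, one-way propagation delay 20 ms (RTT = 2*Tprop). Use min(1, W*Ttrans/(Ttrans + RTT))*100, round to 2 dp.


Given: W = 8, Ttrans = 1 ms, RTT = 40 ms (= 2 * Tprop, Tprop = 20 ms)
Cycle time = Ttrans + RTT = 1 + 40 = 41 ms (first packet sent until its ACK returns)
W * Ttrans = 8 * 1 = 8 ms of sending per cycle
W * Ttrans / (Ttrans + RTT) = 8 / 41 = 0.195122
U = min(1, 0.195122) = 0.195122
U% = 19.51%

19.51


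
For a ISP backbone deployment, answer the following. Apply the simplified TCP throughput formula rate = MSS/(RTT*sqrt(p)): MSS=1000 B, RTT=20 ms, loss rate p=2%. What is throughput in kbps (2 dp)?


Given: MSS = 1000 bytes, RTT = 20 ms, loss = 2%
RTT in seconds = 20 / 1000 = 0.02
Loss rate = 2% = 0.02
sqrt(loss) = sqrt(0.02) = 0.141421356237
Throughput (bytes/s) = 1000 / (0.02 * 0.141421356237) = 353553.3906
Throughput (kbps) = 353553.3906 * 8 / 1000 = 2828.427125 -> 2828.43 kbps (2 dp)

2828.43


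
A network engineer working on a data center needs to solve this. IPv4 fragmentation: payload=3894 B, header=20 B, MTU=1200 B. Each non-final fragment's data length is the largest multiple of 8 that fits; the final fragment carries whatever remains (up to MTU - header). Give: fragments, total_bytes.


Max data per non-final fragment = floor((MTU - header)/8)*8 = floor((1200 - 20)/8)*8 = floor(1180/8)*8 = 1176 B
Final fragment needs no 8-byte alignment: it can carry up to MTU - header = 1180 B
Non-final fragments needed = ceil((payload - 1180) / 1176) = ceil(2714/1176) = ceil(2.3078) = 3
Number of fragments = 3 + 1 = 4
Fragment sizes (data): 3 * 1176 B + 366 B (last, 366 <= 1180 OK)
Total bytes sent = payload + n_frags * header = 3894 + 4*20 = 3894 + 80 = 3974 B

4, 3974


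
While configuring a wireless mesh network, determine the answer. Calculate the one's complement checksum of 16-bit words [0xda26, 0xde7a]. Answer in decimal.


Given words: [0xda26, 0xde7a]
Step 1: Sum all words
Raw sum = 55846 + 56954 = 112800
Step 2: Fold carry: (47264 + 1) = 47265
One's complement = ~47265 & 0xFFFF = 18270

18270


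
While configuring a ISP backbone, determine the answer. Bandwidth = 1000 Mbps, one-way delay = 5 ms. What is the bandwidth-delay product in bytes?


Given: bandwidth = 1000 Mbps, delay = 5 ms
BDP in bits = 1000 * 10^6 * 5 / 1000
BDP in bits = 5000000
BDP in bytes = 5000000 / 8 = 625000

625000


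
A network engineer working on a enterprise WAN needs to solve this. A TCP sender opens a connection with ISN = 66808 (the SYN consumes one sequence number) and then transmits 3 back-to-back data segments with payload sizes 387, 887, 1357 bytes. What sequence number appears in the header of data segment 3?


The SYN occupies sequence number ISN = 66808, so the first data byte is ISN + 1 = 66809.
SEQ of data segment i = (ISN + 1) + sum of payload sizes of segments 1..i-1.
Segment 1: SEQ = 66809, payload = 387 bytes
Segment 2: SEQ = 67196, payload = 887 bytes
Segment 3: SEQ = 68083, payload = 1357 bytes
SEQ of segment 3 = 66809 + 387 + 887 = 68083

68083


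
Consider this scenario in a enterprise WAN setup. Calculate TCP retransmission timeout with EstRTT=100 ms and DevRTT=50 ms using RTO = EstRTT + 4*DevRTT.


Given: EstRTT = 100 ms, DevRTT = 50 ms
Timeout = EstRTT + 4 * DevRTT
4 * DevRTT = 4 * 50 = 200
Timeout = 100 + 200 = 300 ms

300


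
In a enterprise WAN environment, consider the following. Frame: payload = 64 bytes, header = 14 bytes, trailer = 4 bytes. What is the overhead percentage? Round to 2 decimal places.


Given: payload = 64 B, header = 14 B, trailer = 4 B
Overhead bytes = header + trailer = 14 + 4 = 18
Total frame = payload + overhead = 64 + 18 = 82
Overhead % = 18 / 82 * 100 = 21.9512% -> 21.95% (2 dp)

21.95


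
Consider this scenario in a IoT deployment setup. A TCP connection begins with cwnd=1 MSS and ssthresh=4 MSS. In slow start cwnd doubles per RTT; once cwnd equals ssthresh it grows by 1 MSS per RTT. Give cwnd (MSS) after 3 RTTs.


RTT 0: cwnd = 1 MSS (initial)
RTT 1: cwnd = 2 MSS (slow start, doubled)
RTT 2: cwnd = 4 MSS (slow start, doubled)
RTT 3: cwnd = 5 MSS (congestion avoidance, +1)

5
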